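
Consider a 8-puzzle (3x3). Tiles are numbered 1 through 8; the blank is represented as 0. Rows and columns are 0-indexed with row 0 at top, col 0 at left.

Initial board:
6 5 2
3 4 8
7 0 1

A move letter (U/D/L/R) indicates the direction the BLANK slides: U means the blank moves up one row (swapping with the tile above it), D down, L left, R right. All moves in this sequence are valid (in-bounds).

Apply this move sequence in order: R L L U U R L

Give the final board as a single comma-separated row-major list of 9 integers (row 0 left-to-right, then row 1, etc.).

After move 1 (R):
6 5 2
3 4 8
7 1 0

After move 2 (L):
6 5 2
3 4 8
7 0 1

After move 3 (L):
6 5 2
3 4 8
0 7 1

After move 4 (U):
6 5 2
0 4 8
3 7 1

After move 5 (U):
0 5 2
6 4 8
3 7 1

After move 6 (R):
5 0 2
6 4 8
3 7 1

After move 7 (L):
0 5 2
6 4 8
3 7 1

Answer: 0, 5, 2, 6, 4, 8, 3, 7, 1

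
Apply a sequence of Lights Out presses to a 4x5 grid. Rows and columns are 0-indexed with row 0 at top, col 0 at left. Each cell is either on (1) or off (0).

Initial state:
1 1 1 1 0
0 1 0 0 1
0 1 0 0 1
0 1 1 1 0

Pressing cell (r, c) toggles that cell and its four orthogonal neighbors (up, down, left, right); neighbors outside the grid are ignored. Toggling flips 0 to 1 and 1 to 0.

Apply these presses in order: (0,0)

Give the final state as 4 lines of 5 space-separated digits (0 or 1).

After press 1 at (0,0):
0 0 1 1 0
1 1 0 0 1
0 1 0 0 1
0 1 1 1 0

Answer: 0 0 1 1 0
1 1 0 0 1
0 1 0 0 1
0 1 1 1 0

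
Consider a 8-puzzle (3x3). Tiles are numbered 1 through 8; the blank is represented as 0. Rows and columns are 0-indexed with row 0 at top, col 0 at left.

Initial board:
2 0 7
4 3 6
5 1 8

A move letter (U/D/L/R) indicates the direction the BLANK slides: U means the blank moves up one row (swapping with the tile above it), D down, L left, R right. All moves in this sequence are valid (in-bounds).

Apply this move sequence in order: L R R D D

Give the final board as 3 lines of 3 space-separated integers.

After move 1 (L):
0 2 7
4 3 6
5 1 8

After move 2 (R):
2 0 7
4 3 6
5 1 8

After move 3 (R):
2 7 0
4 3 6
5 1 8

After move 4 (D):
2 7 6
4 3 0
5 1 8

After move 5 (D):
2 7 6
4 3 8
5 1 0

Answer: 2 7 6
4 3 8
5 1 0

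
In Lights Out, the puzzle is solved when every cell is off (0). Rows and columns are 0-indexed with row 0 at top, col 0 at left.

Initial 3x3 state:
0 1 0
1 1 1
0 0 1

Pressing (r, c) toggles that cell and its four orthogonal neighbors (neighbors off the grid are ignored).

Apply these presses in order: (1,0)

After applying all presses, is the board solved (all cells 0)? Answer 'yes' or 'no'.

After press 1 at (1,0):
1 1 0
0 0 1
1 0 1

Lights still on: 5

Answer: no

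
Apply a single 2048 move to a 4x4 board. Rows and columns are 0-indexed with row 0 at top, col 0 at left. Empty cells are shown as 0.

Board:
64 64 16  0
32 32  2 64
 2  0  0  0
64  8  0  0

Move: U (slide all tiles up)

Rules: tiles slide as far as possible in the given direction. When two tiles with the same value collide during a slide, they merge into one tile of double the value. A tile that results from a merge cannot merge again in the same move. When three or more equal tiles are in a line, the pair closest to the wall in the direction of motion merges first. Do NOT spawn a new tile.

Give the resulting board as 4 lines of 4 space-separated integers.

Slide up:
col 0: [64, 32, 2, 64] -> [64, 32, 2, 64]
col 1: [64, 32, 0, 8] -> [64, 32, 8, 0]
col 2: [16, 2, 0, 0] -> [16, 2, 0, 0]
col 3: [0, 64, 0, 0] -> [64, 0, 0, 0]

Answer: 64 64 16 64
32 32  2  0
 2  8  0  0
64  0  0  0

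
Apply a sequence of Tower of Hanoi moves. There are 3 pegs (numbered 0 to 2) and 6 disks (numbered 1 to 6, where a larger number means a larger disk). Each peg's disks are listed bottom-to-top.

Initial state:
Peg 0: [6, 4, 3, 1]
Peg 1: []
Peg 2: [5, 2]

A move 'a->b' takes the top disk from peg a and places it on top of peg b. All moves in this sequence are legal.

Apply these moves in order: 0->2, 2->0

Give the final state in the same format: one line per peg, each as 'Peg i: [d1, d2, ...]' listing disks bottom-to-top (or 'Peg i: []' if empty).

Answer: Peg 0: [6, 4, 3, 1]
Peg 1: []
Peg 2: [5, 2]

Derivation:
After move 1 (0->2):
Peg 0: [6, 4, 3]
Peg 1: []
Peg 2: [5, 2, 1]

After move 2 (2->0):
Peg 0: [6, 4, 3, 1]
Peg 1: []
Peg 2: [5, 2]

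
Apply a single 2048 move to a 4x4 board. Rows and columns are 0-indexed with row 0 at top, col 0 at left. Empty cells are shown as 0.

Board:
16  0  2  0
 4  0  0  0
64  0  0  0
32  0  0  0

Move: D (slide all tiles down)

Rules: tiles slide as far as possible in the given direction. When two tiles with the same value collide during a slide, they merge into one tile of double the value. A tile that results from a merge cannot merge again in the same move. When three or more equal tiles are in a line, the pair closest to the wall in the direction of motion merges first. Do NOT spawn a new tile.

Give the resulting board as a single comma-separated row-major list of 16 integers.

Answer: 16, 0, 0, 0, 4, 0, 0, 0, 64, 0, 0, 0, 32, 0, 2, 0

Derivation:
Slide down:
col 0: [16, 4, 64, 32] -> [16, 4, 64, 32]
col 1: [0, 0, 0, 0] -> [0, 0, 0, 0]
col 2: [2, 0, 0, 0] -> [0, 0, 0, 2]
col 3: [0, 0, 0, 0] -> [0, 0, 0, 0]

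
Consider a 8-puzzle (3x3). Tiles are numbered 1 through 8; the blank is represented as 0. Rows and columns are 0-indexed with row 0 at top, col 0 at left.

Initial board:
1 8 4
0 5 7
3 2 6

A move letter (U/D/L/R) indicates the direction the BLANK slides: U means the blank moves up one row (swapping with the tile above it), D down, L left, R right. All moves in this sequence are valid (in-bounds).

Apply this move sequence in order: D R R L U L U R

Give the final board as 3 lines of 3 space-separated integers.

Answer: 8 0 4
1 3 7
2 5 6

Derivation:
After move 1 (D):
1 8 4
3 5 7
0 2 6

After move 2 (R):
1 8 4
3 5 7
2 0 6

After move 3 (R):
1 8 4
3 5 7
2 6 0

After move 4 (L):
1 8 4
3 5 7
2 0 6

After move 5 (U):
1 8 4
3 0 7
2 5 6

After move 6 (L):
1 8 4
0 3 7
2 5 6

After move 7 (U):
0 8 4
1 3 7
2 5 6

After move 8 (R):
8 0 4
1 3 7
2 5 6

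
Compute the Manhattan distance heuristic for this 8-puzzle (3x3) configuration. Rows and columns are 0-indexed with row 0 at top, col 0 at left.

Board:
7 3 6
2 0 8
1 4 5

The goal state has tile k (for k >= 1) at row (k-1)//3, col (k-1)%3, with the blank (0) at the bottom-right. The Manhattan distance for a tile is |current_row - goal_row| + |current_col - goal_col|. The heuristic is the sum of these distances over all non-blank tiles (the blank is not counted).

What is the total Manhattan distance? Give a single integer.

Answer: 14

Derivation:
Tile 7: (0,0)->(2,0) = 2
Tile 3: (0,1)->(0,2) = 1
Tile 6: (0,2)->(1,2) = 1
Tile 2: (1,0)->(0,1) = 2
Tile 8: (1,2)->(2,1) = 2
Tile 1: (2,0)->(0,0) = 2
Tile 4: (2,1)->(1,0) = 2
Tile 5: (2,2)->(1,1) = 2
Sum: 2 + 1 + 1 + 2 + 2 + 2 + 2 + 2 = 14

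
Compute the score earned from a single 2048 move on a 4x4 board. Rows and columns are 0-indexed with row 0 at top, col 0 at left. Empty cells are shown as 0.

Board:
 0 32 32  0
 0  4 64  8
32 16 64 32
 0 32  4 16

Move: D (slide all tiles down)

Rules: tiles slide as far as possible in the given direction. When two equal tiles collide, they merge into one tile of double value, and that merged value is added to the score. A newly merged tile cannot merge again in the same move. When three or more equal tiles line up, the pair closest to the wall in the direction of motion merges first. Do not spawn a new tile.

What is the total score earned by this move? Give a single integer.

Slide down:
col 0: [0, 0, 32, 0] -> [0, 0, 0, 32]  score +0 (running 0)
col 1: [32, 4, 16, 32] -> [32, 4, 16, 32]  score +0 (running 0)
col 2: [32, 64, 64, 4] -> [0, 32, 128, 4]  score +128 (running 128)
col 3: [0, 8, 32, 16] -> [0, 8, 32, 16]  score +0 (running 128)
Board after move:
  0  32   0   0
  0   4  32   8
  0  16 128  32
 32  32   4  16

Answer: 128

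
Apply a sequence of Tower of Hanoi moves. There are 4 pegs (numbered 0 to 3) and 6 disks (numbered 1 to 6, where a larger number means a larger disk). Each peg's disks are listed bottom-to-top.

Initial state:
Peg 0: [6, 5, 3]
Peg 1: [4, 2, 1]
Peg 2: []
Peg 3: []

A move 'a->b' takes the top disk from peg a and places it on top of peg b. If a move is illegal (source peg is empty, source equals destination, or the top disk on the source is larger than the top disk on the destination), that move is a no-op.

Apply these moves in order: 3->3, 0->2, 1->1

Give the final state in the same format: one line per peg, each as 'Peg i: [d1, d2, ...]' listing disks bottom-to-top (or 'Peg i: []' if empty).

After move 1 (3->3):
Peg 0: [6, 5, 3]
Peg 1: [4, 2, 1]
Peg 2: []
Peg 3: []

After move 2 (0->2):
Peg 0: [6, 5]
Peg 1: [4, 2, 1]
Peg 2: [3]
Peg 3: []

After move 3 (1->1):
Peg 0: [6, 5]
Peg 1: [4, 2, 1]
Peg 2: [3]
Peg 3: []

Answer: Peg 0: [6, 5]
Peg 1: [4, 2, 1]
Peg 2: [3]
Peg 3: []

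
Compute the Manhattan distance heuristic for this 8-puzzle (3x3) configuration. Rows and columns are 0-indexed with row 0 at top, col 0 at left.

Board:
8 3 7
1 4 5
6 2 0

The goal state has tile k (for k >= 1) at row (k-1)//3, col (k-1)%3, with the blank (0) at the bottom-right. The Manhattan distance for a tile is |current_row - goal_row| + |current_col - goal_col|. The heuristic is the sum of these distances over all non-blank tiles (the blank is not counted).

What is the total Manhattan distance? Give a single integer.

Answer: 16

Derivation:
Tile 8: (0,0)->(2,1) = 3
Tile 3: (0,1)->(0,2) = 1
Tile 7: (0,2)->(2,0) = 4
Tile 1: (1,0)->(0,0) = 1
Tile 4: (1,1)->(1,0) = 1
Tile 5: (1,2)->(1,1) = 1
Tile 6: (2,0)->(1,2) = 3
Tile 2: (2,1)->(0,1) = 2
Sum: 3 + 1 + 4 + 1 + 1 + 1 + 3 + 2 = 16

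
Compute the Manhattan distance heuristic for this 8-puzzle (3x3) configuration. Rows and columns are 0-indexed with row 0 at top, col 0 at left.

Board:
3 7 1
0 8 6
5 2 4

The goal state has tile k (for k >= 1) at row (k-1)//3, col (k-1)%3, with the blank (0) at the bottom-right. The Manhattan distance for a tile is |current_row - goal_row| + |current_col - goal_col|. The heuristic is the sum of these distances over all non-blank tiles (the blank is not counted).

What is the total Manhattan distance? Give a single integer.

Answer: 15

Derivation:
Tile 3: at (0,0), goal (0,2), distance |0-0|+|0-2| = 2
Tile 7: at (0,1), goal (2,0), distance |0-2|+|1-0| = 3
Tile 1: at (0,2), goal (0,0), distance |0-0|+|2-0| = 2
Tile 8: at (1,1), goal (2,1), distance |1-2|+|1-1| = 1
Tile 6: at (1,2), goal (1,2), distance |1-1|+|2-2| = 0
Tile 5: at (2,0), goal (1,1), distance |2-1|+|0-1| = 2
Tile 2: at (2,1), goal (0,1), distance |2-0|+|1-1| = 2
Tile 4: at (2,2), goal (1,0), distance |2-1|+|2-0| = 3
Sum: 2 + 3 + 2 + 1 + 0 + 2 + 2 + 3 = 15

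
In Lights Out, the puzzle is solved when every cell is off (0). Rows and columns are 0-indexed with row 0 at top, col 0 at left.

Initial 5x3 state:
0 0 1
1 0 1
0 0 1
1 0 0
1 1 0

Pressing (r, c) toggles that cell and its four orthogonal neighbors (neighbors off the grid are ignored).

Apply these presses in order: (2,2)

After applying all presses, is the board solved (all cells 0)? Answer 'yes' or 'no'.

After press 1 at (2,2):
0 0 1
1 0 0
0 1 0
1 0 1
1 1 0

Lights still on: 7

Answer: no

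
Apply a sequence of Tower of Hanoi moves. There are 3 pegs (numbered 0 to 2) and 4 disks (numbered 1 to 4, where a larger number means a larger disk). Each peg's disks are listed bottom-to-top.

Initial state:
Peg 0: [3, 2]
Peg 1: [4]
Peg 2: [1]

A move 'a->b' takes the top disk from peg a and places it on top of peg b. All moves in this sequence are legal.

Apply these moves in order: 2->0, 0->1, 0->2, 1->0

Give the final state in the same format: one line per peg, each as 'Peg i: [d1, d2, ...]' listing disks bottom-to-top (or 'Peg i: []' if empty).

After move 1 (2->0):
Peg 0: [3, 2, 1]
Peg 1: [4]
Peg 2: []

After move 2 (0->1):
Peg 0: [3, 2]
Peg 1: [4, 1]
Peg 2: []

After move 3 (0->2):
Peg 0: [3]
Peg 1: [4, 1]
Peg 2: [2]

After move 4 (1->0):
Peg 0: [3, 1]
Peg 1: [4]
Peg 2: [2]

Answer: Peg 0: [3, 1]
Peg 1: [4]
Peg 2: [2]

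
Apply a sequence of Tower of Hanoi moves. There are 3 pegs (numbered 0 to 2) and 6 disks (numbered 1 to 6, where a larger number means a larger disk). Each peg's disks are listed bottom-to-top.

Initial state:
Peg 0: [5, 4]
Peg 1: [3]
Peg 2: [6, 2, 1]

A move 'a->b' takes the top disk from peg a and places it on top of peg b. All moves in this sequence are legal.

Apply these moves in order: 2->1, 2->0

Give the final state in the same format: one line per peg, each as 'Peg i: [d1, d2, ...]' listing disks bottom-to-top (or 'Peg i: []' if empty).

After move 1 (2->1):
Peg 0: [5, 4]
Peg 1: [3, 1]
Peg 2: [6, 2]

After move 2 (2->0):
Peg 0: [5, 4, 2]
Peg 1: [3, 1]
Peg 2: [6]

Answer: Peg 0: [5, 4, 2]
Peg 1: [3, 1]
Peg 2: [6]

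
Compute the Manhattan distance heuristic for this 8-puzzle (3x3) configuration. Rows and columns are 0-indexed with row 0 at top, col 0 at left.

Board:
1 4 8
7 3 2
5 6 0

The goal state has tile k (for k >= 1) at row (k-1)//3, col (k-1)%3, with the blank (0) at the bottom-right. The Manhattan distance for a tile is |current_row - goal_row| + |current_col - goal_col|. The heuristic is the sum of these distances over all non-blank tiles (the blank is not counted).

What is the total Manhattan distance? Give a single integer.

Answer: 14

Derivation:
Tile 1: (0,0)->(0,0) = 0
Tile 4: (0,1)->(1,0) = 2
Tile 8: (0,2)->(2,1) = 3
Tile 7: (1,0)->(2,0) = 1
Tile 3: (1,1)->(0,2) = 2
Tile 2: (1,2)->(0,1) = 2
Tile 5: (2,0)->(1,1) = 2
Tile 6: (2,1)->(1,2) = 2
Sum: 0 + 2 + 3 + 1 + 2 + 2 + 2 + 2 = 14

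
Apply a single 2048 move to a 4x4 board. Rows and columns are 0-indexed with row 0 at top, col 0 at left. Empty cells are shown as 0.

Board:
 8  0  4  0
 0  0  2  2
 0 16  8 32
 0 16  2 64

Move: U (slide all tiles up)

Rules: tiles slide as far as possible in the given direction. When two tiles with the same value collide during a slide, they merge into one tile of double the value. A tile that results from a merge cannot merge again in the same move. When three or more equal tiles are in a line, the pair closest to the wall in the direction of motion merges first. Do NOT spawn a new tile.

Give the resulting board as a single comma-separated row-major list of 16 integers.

Slide up:
col 0: [8, 0, 0, 0] -> [8, 0, 0, 0]
col 1: [0, 0, 16, 16] -> [32, 0, 0, 0]
col 2: [4, 2, 8, 2] -> [4, 2, 8, 2]
col 3: [0, 2, 32, 64] -> [2, 32, 64, 0]

Answer: 8, 32, 4, 2, 0, 0, 2, 32, 0, 0, 8, 64, 0, 0, 2, 0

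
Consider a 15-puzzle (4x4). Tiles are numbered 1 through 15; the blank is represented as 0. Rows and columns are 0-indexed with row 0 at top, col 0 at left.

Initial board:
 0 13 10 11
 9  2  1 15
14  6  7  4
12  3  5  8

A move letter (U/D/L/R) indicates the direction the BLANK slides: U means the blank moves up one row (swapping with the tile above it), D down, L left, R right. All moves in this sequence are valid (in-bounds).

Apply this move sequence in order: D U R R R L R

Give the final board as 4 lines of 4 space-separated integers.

Answer: 13 10 11  0
 9  2  1 15
14  6  7  4
12  3  5  8

Derivation:
After move 1 (D):
 9 13 10 11
 0  2  1 15
14  6  7  4
12  3  5  8

After move 2 (U):
 0 13 10 11
 9  2  1 15
14  6  7  4
12  3  5  8

After move 3 (R):
13  0 10 11
 9  2  1 15
14  6  7  4
12  3  5  8

After move 4 (R):
13 10  0 11
 9  2  1 15
14  6  7  4
12  3  5  8

After move 5 (R):
13 10 11  0
 9  2  1 15
14  6  7  4
12  3  5  8

After move 6 (L):
13 10  0 11
 9  2  1 15
14  6  7  4
12  3  5  8

After move 7 (R):
13 10 11  0
 9  2  1 15
14  6  7  4
12  3  5  8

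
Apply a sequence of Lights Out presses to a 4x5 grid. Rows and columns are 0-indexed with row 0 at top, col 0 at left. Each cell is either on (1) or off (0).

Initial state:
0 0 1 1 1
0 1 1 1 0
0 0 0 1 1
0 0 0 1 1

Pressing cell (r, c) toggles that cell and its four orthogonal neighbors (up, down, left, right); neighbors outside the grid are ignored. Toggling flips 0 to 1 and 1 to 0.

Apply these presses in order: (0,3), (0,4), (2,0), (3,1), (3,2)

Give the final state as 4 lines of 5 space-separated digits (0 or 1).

After press 1 at (0,3):
0 0 0 0 0
0 1 1 0 0
0 0 0 1 1
0 0 0 1 1

After press 2 at (0,4):
0 0 0 1 1
0 1 1 0 1
0 0 0 1 1
0 0 0 1 1

After press 3 at (2,0):
0 0 0 1 1
1 1 1 0 1
1 1 0 1 1
1 0 0 1 1

After press 4 at (3,1):
0 0 0 1 1
1 1 1 0 1
1 0 0 1 1
0 1 1 1 1

After press 5 at (3,2):
0 0 0 1 1
1 1 1 0 1
1 0 1 1 1
0 0 0 0 1

Answer: 0 0 0 1 1
1 1 1 0 1
1 0 1 1 1
0 0 0 0 1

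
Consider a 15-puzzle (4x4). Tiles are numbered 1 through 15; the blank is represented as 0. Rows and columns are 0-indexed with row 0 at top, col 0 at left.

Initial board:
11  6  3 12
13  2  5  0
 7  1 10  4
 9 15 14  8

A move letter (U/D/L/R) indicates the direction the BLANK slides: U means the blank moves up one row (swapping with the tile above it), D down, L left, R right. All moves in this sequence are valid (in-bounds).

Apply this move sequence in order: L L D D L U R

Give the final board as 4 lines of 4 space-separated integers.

Answer: 11  6  3 12
13  1  2  5
15  0 10  4
 7  9 14  8

Derivation:
After move 1 (L):
11  6  3 12
13  2  0  5
 7  1 10  4
 9 15 14  8

After move 2 (L):
11  6  3 12
13  0  2  5
 7  1 10  4
 9 15 14  8

After move 3 (D):
11  6  3 12
13  1  2  5
 7  0 10  4
 9 15 14  8

After move 4 (D):
11  6  3 12
13  1  2  5
 7 15 10  4
 9  0 14  8

After move 5 (L):
11  6  3 12
13  1  2  5
 7 15 10  4
 0  9 14  8

After move 6 (U):
11  6  3 12
13  1  2  5
 0 15 10  4
 7  9 14  8

After move 7 (R):
11  6  3 12
13  1  2  5
15  0 10  4
 7  9 14  8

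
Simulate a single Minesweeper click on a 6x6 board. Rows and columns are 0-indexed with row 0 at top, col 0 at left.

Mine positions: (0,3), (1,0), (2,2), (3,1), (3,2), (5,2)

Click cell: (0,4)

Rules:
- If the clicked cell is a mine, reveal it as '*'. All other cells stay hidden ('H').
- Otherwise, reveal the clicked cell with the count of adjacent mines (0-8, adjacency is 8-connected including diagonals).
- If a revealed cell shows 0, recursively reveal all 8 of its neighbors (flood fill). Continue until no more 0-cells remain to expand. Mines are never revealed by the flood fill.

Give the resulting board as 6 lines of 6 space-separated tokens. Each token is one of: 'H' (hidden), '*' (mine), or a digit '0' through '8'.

H H H H 1 H
H H H H H H
H H H H H H
H H H H H H
H H H H H H
H H H H H H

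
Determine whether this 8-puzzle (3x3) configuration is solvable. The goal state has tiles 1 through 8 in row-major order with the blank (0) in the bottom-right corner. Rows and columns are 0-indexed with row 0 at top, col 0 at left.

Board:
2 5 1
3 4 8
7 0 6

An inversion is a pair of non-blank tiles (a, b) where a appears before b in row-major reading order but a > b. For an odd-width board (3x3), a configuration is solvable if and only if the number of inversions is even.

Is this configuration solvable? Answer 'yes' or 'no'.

Inversions (pairs i<j in row-major order where tile[i] > tile[j] > 0): 7
7 is odd, so the puzzle is not solvable.

Answer: no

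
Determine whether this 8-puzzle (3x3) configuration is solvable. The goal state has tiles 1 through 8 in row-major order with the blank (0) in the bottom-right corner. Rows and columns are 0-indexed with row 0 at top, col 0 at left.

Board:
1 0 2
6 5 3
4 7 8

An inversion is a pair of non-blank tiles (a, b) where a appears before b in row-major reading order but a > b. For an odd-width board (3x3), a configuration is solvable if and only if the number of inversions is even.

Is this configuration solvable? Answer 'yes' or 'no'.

Inversions (pairs i<j in row-major order where tile[i] > tile[j] > 0): 5
5 is odd, so the puzzle is not solvable.

Answer: no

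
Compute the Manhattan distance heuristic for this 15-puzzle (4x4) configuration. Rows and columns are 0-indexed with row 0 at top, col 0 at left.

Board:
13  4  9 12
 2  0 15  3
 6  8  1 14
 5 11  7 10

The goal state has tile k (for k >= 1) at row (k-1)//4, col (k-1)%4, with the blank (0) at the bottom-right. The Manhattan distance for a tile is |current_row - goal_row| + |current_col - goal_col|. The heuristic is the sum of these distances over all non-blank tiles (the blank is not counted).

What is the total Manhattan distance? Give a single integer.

Answer: 38

Derivation:
Tile 13: at (0,0), goal (3,0), distance |0-3|+|0-0| = 3
Tile 4: at (0,1), goal (0,3), distance |0-0|+|1-3| = 2
Tile 9: at (0,2), goal (2,0), distance |0-2|+|2-0| = 4
Tile 12: at (0,3), goal (2,3), distance |0-2|+|3-3| = 2
Tile 2: at (1,0), goal (0,1), distance |1-0|+|0-1| = 2
Tile 15: at (1,2), goal (3,2), distance |1-3|+|2-2| = 2
Tile 3: at (1,3), goal (0,2), distance |1-0|+|3-2| = 2
Tile 6: at (2,0), goal (1,1), distance |2-1|+|0-1| = 2
Tile 8: at (2,1), goal (1,3), distance |2-1|+|1-3| = 3
Tile 1: at (2,2), goal (0,0), distance |2-0|+|2-0| = 4
Tile 14: at (2,3), goal (3,1), distance |2-3|+|3-1| = 3
Tile 5: at (3,0), goal (1,0), distance |3-1|+|0-0| = 2
Tile 11: at (3,1), goal (2,2), distance |3-2|+|1-2| = 2
Tile 7: at (3,2), goal (1,2), distance |3-1|+|2-2| = 2
Tile 10: at (3,3), goal (2,1), distance |3-2|+|3-1| = 3
Sum: 3 + 2 + 4 + 2 + 2 + 2 + 2 + 2 + 3 + 4 + 3 + 2 + 2 + 2 + 3 = 38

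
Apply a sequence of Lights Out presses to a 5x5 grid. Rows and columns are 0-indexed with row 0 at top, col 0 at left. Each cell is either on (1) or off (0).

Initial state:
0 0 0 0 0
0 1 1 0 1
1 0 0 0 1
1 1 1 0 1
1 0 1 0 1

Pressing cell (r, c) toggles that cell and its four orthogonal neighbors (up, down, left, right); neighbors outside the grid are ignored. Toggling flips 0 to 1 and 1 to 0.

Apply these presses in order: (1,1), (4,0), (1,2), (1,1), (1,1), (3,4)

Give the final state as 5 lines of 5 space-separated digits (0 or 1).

After press 1 at (1,1):
0 1 0 0 0
1 0 0 0 1
1 1 0 0 1
1 1 1 0 1
1 0 1 0 1

After press 2 at (4,0):
0 1 0 0 0
1 0 0 0 1
1 1 0 0 1
0 1 1 0 1
0 1 1 0 1

After press 3 at (1,2):
0 1 1 0 0
1 1 1 1 1
1 1 1 0 1
0 1 1 0 1
0 1 1 0 1

After press 4 at (1,1):
0 0 1 0 0
0 0 0 1 1
1 0 1 0 1
0 1 1 0 1
0 1 1 0 1

After press 5 at (1,1):
0 1 1 0 0
1 1 1 1 1
1 1 1 0 1
0 1 1 0 1
0 1 1 0 1

After press 6 at (3,4):
0 1 1 0 0
1 1 1 1 1
1 1 1 0 0
0 1 1 1 0
0 1 1 0 0

Answer: 0 1 1 0 0
1 1 1 1 1
1 1 1 0 0
0 1 1 1 0
0 1 1 0 0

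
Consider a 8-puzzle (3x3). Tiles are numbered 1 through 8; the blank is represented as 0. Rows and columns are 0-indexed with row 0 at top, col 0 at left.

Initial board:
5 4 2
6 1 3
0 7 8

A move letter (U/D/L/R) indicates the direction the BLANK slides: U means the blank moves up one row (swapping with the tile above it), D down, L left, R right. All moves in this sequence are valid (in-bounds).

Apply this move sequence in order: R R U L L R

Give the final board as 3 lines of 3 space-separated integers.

Answer: 5 4 2
6 0 1
7 8 3

Derivation:
After move 1 (R):
5 4 2
6 1 3
7 0 8

After move 2 (R):
5 4 2
6 1 3
7 8 0

After move 3 (U):
5 4 2
6 1 0
7 8 3

After move 4 (L):
5 4 2
6 0 1
7 8 3

After move 5 (L):
5 4 2
0 6 1
7 8 3

After move 6 (R):
5 4 2
6 0 1
7 8 3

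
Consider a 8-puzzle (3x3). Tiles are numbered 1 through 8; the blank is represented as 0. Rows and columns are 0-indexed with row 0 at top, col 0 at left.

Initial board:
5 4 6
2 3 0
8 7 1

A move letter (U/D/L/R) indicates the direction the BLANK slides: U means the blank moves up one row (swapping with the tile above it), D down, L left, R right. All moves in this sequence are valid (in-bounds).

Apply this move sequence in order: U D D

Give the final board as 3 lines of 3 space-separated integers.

After move 1 (U):
5 4 0
2 3 6
8 7 1

After move 2 (D):
5 4 6
2 3 0
8 7 1

After move 3 (D):
5 4 6
2 3 1
8 7 0

Answer: 5 4 6
2 3 1
8 7 0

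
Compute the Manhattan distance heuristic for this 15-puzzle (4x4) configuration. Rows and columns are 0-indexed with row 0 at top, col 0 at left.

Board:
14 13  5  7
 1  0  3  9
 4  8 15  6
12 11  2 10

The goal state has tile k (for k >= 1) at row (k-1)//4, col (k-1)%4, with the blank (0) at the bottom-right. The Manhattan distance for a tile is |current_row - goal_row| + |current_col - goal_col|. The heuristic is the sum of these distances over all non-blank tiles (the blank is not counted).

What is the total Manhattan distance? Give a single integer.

Tile 14: at (0,0), goal (3,1), distance |0-3|+|0-1| = 4
Tile 13: at (0,1), goal (3,0), distance |0-3|+|1-0| = 4
Tile 5: at (0,2), goal (1,0), distance |0-1|+|2-0| = 3
Tile 7: at (0,3), goal (1,2), distance |0-1|+|3-2| = 2
Tile 1: at (1,0), goal (0,0), distance |1-0|+|0-0| = 1
Tile 3: at (1,2), goal (0,2), distance |1-0|+|2-2| = 1
Tile 9: at (1,3), goal (2,0), distance |1-2|+|3-0| = 4
Tile 4: at (2,0), goal (0,3), distance |2-0|+|0-3| = 5
Tile 8: at (2,1), goal (1,3), distance |2-1|+|1-3| = 3
Tile 15: at (2,2), goal (3,2), distance |2-3|+|2-2| = 1
Tile 6: at (2,3), goal (1,1), distance |2-1|+|3-1| = 3
Tile 12: at (3,0), goal (2,3), distance |3-2|+|0-3| = 4
Tile 11: at (3,1), goal (2,2), distance |3-2|+|1-2| = 2
Tile 2: at (3,2), goal (0,1), distance |3-0|+|2-1| = 4
Tile 10: at (3,3), goal (2,1), distance |3-2|+|3-1| = 3
Sum: 4 + 4 + 3 + 2 + 1 + 1 + 4 + 5 + 3 + 1 + 3 + 4 + 2 + 4 + 3 = 44

Answer: 44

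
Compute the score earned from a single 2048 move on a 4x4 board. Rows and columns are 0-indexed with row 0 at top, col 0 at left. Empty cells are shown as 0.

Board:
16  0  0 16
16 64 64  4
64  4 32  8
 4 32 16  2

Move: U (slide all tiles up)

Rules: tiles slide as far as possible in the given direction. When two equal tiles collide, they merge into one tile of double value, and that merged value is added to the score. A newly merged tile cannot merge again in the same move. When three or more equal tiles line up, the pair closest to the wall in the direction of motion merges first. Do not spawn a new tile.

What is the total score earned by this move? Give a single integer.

Answer: 32

Derivation:
Slide up:
col 0: [16, 16, 64, 4] -> [32, 64, 4, 0]  score +32 (running 32)
col 1: [0, 64, 4, 32] -> [64, 4, 32, 0]  score +0 (running 32)
col 2: [0, 64, 32, 16] -> [64, 32, 16, 0]  score +0 (running 32)
col 3: [16, 4, 8, 2] -> [16, 4, 8, 2]  score +0 (running 32)
Board after move:
32 64 64 16
64  4 32  4
 4 32 16  8
 0  0  0  2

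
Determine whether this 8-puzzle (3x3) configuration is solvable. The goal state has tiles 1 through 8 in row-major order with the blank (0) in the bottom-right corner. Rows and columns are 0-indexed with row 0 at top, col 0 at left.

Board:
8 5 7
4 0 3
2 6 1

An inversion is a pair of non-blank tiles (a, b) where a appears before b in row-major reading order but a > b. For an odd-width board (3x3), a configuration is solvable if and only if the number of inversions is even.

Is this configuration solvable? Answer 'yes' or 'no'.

Inversions (pairs i<j in row-major order where tile[i] > tile[j] > 0): 23
23 is odd, so the puzzle is not solvable.

Answer: no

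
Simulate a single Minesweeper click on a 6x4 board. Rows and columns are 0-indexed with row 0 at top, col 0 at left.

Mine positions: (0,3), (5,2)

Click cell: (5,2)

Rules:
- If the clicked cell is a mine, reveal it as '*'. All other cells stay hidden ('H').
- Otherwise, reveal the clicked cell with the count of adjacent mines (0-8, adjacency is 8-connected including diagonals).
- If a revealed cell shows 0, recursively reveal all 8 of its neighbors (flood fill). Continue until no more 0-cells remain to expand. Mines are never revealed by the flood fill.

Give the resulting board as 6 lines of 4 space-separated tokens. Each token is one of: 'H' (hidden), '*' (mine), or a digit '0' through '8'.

H H H H
H H H H
H H H H
H H H H
H H H H
H H * H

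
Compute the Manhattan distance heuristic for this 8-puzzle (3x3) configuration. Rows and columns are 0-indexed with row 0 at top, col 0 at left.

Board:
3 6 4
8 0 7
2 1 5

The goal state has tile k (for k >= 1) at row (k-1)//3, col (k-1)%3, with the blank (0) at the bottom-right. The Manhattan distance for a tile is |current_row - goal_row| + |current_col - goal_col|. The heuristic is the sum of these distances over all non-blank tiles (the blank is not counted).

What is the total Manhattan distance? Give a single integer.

Tile 3: (0,0)->(0,2) = 2
Tile 6: (0,1)->(1,2) = 2
Tile 4: (0,2)->(1,0) = 3
Tile 8: (1,0)->(2,1) = 2
Tile 7: (1,2)->(2,0) = 3
Tile 2: (2,0)->(0,1) = 3
Tile 1: (2,1)->(0,0) = 3
Tile 5: (2,2)->(1,1) = 2
Sum: 2 + 2 + 3 + 2 + 3 + 3 + 3 + 2 = 20

Answer: 20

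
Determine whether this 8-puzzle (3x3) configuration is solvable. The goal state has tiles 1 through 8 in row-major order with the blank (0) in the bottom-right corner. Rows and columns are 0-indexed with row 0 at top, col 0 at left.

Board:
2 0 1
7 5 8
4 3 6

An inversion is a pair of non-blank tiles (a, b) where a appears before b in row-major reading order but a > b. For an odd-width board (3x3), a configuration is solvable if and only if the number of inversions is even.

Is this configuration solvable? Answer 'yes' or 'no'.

Answer: no

Derivation:
Inversions (pairs i<j in row-major order where tile[i] > tile[j] > 0): 11
11 is odd, so the puzzle is not solvable.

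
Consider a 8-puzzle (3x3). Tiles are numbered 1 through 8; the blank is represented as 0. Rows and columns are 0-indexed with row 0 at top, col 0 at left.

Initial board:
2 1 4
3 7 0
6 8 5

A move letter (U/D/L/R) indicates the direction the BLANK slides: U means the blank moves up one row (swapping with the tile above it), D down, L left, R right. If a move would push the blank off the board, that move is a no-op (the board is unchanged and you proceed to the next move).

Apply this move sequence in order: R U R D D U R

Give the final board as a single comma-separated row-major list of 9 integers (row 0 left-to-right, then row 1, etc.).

After move 1 (R):
2 1 4
3 7 0
6 8 5

After move 2 (U):
2 1 0
3 7 4
6 8 5

After move 3 (R):
2 1 0
3 7 4
6 8 5

After move 4 (D):
2 1 4
3 7 0
6 8 5

After move 5 (D):
2 1 4
3 7 5
6 8 0

After move 6 (U):
2 1 4
3 7 0
6 8 5

After move 7 (R):
2 1 4
3 7 0
6 8 5

Answer: 2, 1, 4, 3, 7, 0, 6, 8, 5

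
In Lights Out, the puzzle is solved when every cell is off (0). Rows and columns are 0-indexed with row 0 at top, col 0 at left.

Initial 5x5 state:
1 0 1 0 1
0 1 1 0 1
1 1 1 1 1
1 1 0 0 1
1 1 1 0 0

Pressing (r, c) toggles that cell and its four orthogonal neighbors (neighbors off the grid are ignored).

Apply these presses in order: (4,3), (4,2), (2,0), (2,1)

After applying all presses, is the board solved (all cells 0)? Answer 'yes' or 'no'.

Answer: no

Derivation:
After press 1 at (4,3):
1 0 1 0 1
0 1 1 0 1
1 1 1 1 1
1 1 0 1 1
1 1 0 1 1

After press 2 at (4,2):
1 0 1 0 1
0 1 1 0 1
1 1 1 1 1
1 1 1 1 1
1 0 1 0 1

After press 3 at (2,0):
1 0 1 0 1
1 1 1 0 1
0 0 1 1 1
0 1 1 1 1
1 0 1 0 1

After press 4 at (2,1):
1 0 1 0 1
1 0 1 0 1
1 1 0 1 1
0 0 1 1 1
1 0 1 0 1

Lights still on: 16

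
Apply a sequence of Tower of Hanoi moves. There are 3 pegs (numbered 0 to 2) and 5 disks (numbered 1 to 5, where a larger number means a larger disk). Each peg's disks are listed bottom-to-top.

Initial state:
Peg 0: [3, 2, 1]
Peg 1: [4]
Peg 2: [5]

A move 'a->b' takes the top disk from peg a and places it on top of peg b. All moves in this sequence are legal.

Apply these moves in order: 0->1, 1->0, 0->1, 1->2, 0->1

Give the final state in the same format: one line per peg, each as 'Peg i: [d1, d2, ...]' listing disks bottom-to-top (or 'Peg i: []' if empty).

Answer: Peg 0: [3]
Peg 1: [4, 2]
Peg 2: [5, 1]

Derivation:
After move 1 (0->1):
Peg 0: [3, 2]
Peg 1: [4, 1]
Peg 2: [5]

After move 2 (1->0):
Peg 0: [3, 2, 1]
Peg 1: [4]
Peg 2: [5]

After move 3 (0->1):
Peg 0: [3, 2]
Peg 1: [4, 1]
Peg 2: [5]

After move 4 (1->2):
Peg 0: [3, 2]
Peg 1: [4]
Peg 2: [5, 1]

After move 5 (0->1):
Peg 0: [3]
Peg 1: [4, 2]
Peg 2: [5, 1]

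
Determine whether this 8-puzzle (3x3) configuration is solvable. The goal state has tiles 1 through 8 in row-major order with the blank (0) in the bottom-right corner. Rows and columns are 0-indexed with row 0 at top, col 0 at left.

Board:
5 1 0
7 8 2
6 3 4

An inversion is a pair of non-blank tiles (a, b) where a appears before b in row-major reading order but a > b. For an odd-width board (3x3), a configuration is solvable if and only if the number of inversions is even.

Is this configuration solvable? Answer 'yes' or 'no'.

Inversions (pairs i<j in row-major order where tile[i] > tile[j] > 0): 14
14 is even, so the puzzle is solvable.

Answer: yes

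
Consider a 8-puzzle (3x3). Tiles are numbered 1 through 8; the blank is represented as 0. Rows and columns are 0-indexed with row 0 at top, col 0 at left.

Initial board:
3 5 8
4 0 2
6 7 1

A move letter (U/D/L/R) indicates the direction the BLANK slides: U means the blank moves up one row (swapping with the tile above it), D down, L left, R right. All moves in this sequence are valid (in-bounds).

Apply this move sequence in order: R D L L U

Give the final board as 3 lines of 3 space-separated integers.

After move 1 (R):
3 5 8
4 2 0
6 7 1

After move 2 (D):
3 5 8
4 2 1
6 7 0

After move 3 (L):
3 5 8
4 2 1
6 0 7

After move 4 (L):
3 5 8
4 2 1
0 6 7

After move 5 (U):
3 5 8
0 2 1
4 6 7

Answer: 3 5 8
0 2 1
4 6 7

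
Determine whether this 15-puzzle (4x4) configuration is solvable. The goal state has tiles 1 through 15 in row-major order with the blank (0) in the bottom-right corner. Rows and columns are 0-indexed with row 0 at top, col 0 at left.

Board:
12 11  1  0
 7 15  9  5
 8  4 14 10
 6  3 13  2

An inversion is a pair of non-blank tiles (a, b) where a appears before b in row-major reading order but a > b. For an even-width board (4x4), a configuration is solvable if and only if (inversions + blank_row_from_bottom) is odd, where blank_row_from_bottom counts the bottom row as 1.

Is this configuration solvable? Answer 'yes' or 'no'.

Answer: yes

Derivation:
Inversions: 63
Blank is in row 0 (0-indexed from top), which is row 4 counting from the bottom (bottom = 1).
63 + 4 = 67, which is odd, so the puzzle is solvable.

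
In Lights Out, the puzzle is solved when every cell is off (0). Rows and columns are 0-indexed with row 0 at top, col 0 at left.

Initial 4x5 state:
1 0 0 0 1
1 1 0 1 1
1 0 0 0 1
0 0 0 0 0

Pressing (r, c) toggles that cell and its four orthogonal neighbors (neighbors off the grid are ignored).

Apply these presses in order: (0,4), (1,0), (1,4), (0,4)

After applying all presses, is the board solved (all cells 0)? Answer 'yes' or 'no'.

After press 1 at (0,4):
1 0 0 1 0
1 1 0 1 0
1 0 0 0 1
0 0 0 0 0

After press 2 at (1,0):
0 0 0 1 0
0 0 0 1 0
0 0 0 0 1
0 0 0 0 0

After press 3 at (1,4):
0 0 0 1 1
0 0 0 0 1
0 0 0 0 0
0 0 0 0 0

After press 4 at (0,4):
0 0 0 0 0
0 0 0 0 0
0 0 0 0 0
0 0 0 0 0

Lights still on: 0

Answer: yes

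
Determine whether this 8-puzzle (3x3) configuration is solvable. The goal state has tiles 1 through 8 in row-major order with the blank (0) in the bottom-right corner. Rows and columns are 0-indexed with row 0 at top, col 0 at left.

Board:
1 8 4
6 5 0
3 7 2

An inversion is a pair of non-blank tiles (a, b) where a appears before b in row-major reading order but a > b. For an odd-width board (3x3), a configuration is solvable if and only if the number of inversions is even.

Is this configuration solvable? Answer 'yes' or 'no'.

Inversions (pairs i<j in row-major order where tile[i] > tile[j] > 0): 15
15 is odd, so the puzzle is not solvable.

Answer: no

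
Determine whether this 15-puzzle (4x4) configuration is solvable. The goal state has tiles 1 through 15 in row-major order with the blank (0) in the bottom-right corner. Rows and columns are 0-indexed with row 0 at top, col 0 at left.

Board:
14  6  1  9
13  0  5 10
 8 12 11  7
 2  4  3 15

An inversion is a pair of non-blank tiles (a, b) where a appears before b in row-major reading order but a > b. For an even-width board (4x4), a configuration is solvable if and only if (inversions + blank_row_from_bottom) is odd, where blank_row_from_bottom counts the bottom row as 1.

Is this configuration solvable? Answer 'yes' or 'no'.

Inversions: 58
Blank is in row 1 (0-indexed from top), which is row 3 counting from the bottom (bottom = 1).
58 + 3 = 61, which is odd, so the puzzle is solvable.

Answer: yes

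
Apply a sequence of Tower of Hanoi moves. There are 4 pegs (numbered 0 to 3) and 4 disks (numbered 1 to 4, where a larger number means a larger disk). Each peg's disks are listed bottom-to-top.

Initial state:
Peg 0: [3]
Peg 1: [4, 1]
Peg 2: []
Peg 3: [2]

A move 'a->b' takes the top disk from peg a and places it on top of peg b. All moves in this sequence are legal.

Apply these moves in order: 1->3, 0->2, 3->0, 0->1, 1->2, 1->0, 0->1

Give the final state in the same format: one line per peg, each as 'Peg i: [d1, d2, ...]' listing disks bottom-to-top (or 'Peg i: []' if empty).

Answer: Peg 0: []
Peg 1: [4]
Peg 2: [3, 1]
Peg 3: [2]

Derivation:
After move 1 (1->3):
Peg 0: [3]
Peg 1: [4]
Peg 2: []
Peg 3: [2, 1]

After move 2 (0->2):
Peg 0: []
Peg 1: [4]
Peg 2: [3]
Peg 3: [2, 1]

After move 3 (3->0):
Peg 0: [1]
Peg 1: [4]
Peg 2: [3]
Peg 3: [2]

After move 4 (0->1):
Peg 0: []
Peg 1: [4, 1]
Peg 2: [3]
Peg 3: [2]

After move 5 (1->2):
Peg 0: []
Peg 1: [4]
Peg 2: [3, 1]
Peg 3: [2]

After move 6 (1->0):
Peg 0: [4]
Peg 1: []
Peg 2: [3, 1]
Peg 3: [2]

After move 7 (0->1):
Peg 0: []
Peg 1: [4]
Peg 2: [3, 1]
Peg 3: [2]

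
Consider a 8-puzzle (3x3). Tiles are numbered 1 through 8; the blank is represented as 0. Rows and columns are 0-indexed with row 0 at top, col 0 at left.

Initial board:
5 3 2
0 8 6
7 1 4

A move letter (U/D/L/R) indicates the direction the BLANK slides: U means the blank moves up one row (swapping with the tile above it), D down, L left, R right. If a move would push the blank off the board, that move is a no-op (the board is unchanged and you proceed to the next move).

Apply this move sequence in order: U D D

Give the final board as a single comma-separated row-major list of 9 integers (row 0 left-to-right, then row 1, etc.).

After move 1 (U):
0 3 2
5 8 6
7 1 4

After move 2 (D):
5 3 2
0 8 6
7 1 4

After move 3 (D):
5 3 2
7 8 6
0 1 4

Answer: 5, 3, 2, 7, 8, 6, 0, 1, 4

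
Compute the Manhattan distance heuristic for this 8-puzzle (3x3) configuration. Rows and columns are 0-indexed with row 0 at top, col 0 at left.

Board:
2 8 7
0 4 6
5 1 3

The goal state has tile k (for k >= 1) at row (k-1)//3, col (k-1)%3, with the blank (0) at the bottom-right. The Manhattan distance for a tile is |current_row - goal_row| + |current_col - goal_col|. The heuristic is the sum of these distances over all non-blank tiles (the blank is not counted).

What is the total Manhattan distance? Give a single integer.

Tile 2: at (0,0), goal (0,1), distance |0-0|+|0-1| = 1
Tile 8: at (0,1), goal (2,1), distance |0-2|+|1-1| = 2
Tile 7: at (0,2), goal (2,0), distance |0-2|+|2-0| = 4
Tile 4: at (1,1), goal (1,0), distance |1-1|+|1-0| = 1
Tile 6: at (1,2), goal (1,2), distance |1-1|+|2-2| = 0
Tile 5: at (2,0), goal (1,1), distance |2-1|+|0-1| = 2
Tile 1: at (2,1), goal (0,0), distance |2-0|+|1-0| = 3
Tile 3: at (2,2), goal (0,2), distance |2-0|+|2-2| = 2
Sum: 1 + 2 + 4 + 1 + 0 + 2 + 3 + 2 = 15

Answer: 15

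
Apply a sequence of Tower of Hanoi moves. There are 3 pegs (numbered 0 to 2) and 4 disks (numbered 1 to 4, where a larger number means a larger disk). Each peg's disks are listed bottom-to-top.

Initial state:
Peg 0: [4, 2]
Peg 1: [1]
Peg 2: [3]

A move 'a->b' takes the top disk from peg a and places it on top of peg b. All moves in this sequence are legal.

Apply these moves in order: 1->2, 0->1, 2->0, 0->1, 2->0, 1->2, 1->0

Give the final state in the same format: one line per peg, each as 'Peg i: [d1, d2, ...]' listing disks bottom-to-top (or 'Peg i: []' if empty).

After move 1 (1->2):
Peg 0: [4, 2]
Peg 1: []
Peg 2: [3, 1]

After move 2 (0->1):
Peg 0: [4]
Peg 1: [2]
Peg 2: [3, 1]

After move 3 (2->0):
Peg 0: [4, 1]
Peg 1: [2]
Peg 2: [3]

After move 4 (0->1):
Peg 0: [4]
Peg 1: [2, 1]
Peg 2: [3]

After move 5 (2->0):
Peg 0: [4, 3]
Peg 1: [2, 1]
Peg 2: []

After move 6 (1->2):
Peg 0: [4, 3]
Peg 1: [2]
Peg 2: [1]

After move 7 (1->0):
Peg 0: [4, 3, 2]
Peg 1: []
Peg 2: [1]

Answer: Peg 0: [4, 3, 2]
Peg 1: []
Peg 2: [1]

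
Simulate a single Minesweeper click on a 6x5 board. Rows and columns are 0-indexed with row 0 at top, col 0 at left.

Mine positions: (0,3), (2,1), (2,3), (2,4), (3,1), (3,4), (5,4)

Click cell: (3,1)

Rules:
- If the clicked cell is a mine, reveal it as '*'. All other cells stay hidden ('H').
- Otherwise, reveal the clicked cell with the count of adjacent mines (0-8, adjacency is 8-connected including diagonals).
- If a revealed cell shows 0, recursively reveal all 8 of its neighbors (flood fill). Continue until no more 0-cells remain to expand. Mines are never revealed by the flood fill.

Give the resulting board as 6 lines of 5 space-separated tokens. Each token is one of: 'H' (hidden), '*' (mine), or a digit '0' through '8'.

H H H H H
H H H H H
H H H H H
H * H H H
H H H H H
H H H H H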